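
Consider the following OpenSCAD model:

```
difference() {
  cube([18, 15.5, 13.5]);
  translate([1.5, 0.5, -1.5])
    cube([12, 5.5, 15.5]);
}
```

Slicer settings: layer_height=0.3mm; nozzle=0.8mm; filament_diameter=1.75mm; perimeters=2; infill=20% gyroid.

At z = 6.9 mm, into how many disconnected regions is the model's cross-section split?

1

At z = 6.9 mm: the 18×15.5 cube contributes its full rectangle; the cube at (1.5, 0.5) (footprint 12×5.5) is included at this height; After the difference (first − rest): starting from the 18×15.5 cube, the 12×5.5 cube at (1.5, 0.5) lies wholly inside it (removes its full 66.00 mm² and its 35.00 mm outline becomes a hole wall) — 1 connected region with 1 hole. The result has 1 disconnected region.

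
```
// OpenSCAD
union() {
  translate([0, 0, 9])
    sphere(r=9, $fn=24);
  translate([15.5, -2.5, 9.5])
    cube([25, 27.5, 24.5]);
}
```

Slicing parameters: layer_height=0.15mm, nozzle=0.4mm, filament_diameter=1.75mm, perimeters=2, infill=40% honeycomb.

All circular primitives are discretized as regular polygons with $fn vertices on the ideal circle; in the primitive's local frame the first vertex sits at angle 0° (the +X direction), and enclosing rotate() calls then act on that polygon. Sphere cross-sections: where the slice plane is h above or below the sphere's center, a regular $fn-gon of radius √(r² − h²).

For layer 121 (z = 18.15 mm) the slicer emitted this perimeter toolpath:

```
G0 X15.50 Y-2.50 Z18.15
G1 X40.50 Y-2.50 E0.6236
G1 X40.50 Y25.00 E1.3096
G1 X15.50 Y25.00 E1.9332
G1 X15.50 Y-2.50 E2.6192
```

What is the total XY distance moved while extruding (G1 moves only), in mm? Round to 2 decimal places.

105.00 mm

Sum the Euclidean lengths of each G1 segment: total = 105.00 mm.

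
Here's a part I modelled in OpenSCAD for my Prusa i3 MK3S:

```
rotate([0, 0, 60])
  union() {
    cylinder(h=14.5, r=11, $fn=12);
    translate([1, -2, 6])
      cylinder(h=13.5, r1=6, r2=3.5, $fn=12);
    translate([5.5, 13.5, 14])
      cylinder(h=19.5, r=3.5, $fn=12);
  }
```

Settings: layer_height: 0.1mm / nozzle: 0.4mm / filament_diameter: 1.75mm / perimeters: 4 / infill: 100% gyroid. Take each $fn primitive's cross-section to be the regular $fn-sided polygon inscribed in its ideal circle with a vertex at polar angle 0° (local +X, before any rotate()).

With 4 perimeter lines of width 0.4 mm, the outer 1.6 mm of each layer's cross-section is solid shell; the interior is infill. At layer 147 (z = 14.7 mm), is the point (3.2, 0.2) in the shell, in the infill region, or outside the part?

At z = 14.7 mm: the cylinder is not intersected at this z (z outside [0, 14.5]); the cone at (1, -2): at t=0.644 of its height the radius interpolates to r₁+(r₂−r₁)t = 4.389, giving a regular 12-gon of that circumradius; the r=3.5 cylinder at (5.5, 13.5) contributes a regular 12-gon of circumradius 3.5; Combining (union): the 2 present regions are separate (no shared area or edge), so areas and boundary lengths simply add and each stays a separate island — 2 connected regions; (rotated 60° about Z; rotation is an isometry so areas/perimeters/island counts are preserved). Overall, the cross-section has 2 separate islands. Undo the 60° rotation: the query point maps to (1.773, -2.671) in the un-rotated model frame. The nearest boundary edge runs (4.80, -4.19)→(3.19, -5.80); distance from the point to it = 3.22 mm. (Shell/infill is judged within the island containing the point — the largest one.) The point is inside the cross-section and 3.22 mm from the nearest boundary — more than the 1.6 mm shell width (4 × 0.4), so it's in the infill interior.

infill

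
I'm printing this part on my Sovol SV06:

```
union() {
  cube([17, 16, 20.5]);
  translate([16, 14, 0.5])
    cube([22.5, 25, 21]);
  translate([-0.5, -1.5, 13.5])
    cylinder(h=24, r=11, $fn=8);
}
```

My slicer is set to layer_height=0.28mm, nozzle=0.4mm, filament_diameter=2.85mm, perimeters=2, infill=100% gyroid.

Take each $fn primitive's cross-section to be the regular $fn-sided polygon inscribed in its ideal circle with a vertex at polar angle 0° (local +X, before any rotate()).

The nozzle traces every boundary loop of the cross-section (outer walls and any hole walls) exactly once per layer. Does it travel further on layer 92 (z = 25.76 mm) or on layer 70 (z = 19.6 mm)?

Layer 92 (z = 25.76): the cube is not intersected at this z (z outside [0, 20.5]); the cube at (16, 14) is not intersected at this z (z outside [0.5, 21.5]); the r=11 cylinder at (-0.5, -1.5) gives a regular 8-gon of circumradius 11 (constant along its height) (perimeter = 2·8·11.000·sin(180°/8) = 67.35 mm); Taking the union: only the r=11 cylinder at (-0.5, -1.5) is present, so the union is just that shape — boundary = 67.35 mm. So its perimeter = 67.35 mm. Layer 70 (z = 19.6): the 17×16 cube contributes its full rectangle (perimeter 66.00 mm); the cube at (16, 14) (footprint 22.5×25) is included at this height (perimeter 95.00 mm); the r=11 cylinder at (-0.5, -1.5) gives a regular 8-gon of circumradius 11 (constant along its height) (perimeter = 2·8·11.000·sin(180°/8) = 67.35 mm); Combining (union): the regions partially overlap (shared area 66.83 mm²), so the edge portions inside another operand are dropped and the merged outline is re-measured after clipping — boundary = 188.51 mm. So its perimeter = 188.51 mm. Layer 70 is larger (188.51 vs 67.35 mm).

layer 70 (z = 19.6 mm)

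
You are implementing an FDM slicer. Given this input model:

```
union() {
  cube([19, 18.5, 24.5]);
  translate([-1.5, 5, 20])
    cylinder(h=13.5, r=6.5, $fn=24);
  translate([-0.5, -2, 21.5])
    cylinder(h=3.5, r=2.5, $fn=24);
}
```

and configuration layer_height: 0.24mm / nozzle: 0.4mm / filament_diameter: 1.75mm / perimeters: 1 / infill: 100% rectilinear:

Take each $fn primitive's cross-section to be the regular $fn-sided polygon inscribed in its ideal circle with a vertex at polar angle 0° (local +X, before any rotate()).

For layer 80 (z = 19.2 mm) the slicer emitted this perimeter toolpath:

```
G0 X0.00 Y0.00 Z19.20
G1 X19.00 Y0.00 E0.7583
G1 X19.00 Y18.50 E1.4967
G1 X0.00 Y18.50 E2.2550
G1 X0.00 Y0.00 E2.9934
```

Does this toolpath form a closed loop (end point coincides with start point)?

Start point (G0): (0.00, 0.00). End point (last G1): the path returns to the start — closed.

yes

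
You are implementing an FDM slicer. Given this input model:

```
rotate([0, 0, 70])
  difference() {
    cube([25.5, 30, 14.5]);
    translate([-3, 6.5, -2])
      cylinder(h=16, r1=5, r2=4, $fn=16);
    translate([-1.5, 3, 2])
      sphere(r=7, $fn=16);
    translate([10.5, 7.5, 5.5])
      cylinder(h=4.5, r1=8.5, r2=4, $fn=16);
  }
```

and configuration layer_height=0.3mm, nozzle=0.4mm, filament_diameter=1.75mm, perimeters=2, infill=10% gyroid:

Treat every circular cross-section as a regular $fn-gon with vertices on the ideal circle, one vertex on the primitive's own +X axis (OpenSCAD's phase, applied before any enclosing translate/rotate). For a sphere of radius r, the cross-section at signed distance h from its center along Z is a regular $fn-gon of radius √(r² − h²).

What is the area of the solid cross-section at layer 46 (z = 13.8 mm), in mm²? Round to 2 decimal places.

At z = 13.8 mm: the cube is present — its section is the full 25.5×30 rectangle (area 765.00 mm²); the cone at (-3, 6.5) contributes a regular 16-gon of circumradius 4.013 (interpolated between r1=5 and r2=4 at t=0.988) (area = (16/2)·4.013²·sin(360°/16) = 49.29 mm²); the sphere at (-1.5, 3) is not intersected at this z (|z−center|=11.800 > r=7); the cone at (10.5, 7.5) is absent (z outside [5.5, 10]); Taking the first minus the rest: starting from the 25.5×30 cube (765.00 mm²), the cone at (-3, 6.5) partially overlaps it — only the 3.39 mm² overlap (of its 49.29 mm²) is removed, clipping the outline — area = 761.61 mm²; (whole slice rotated 70° about Z — lengths, areas and connectivity unchanged). Overall, the cross-section is a single solid region. Net area = 761.61 mm².

761.61 mm²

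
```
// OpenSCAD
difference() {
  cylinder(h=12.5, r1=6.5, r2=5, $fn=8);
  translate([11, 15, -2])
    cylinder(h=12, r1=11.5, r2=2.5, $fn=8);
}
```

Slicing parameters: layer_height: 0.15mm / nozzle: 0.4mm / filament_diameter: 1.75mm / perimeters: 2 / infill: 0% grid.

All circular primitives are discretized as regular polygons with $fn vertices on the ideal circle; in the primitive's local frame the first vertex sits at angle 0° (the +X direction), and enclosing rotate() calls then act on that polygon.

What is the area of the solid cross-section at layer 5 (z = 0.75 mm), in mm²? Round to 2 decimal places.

At z = 0.75 mm: the cone: at t=0.060 of its height the radius interpolates to r₁+(r₂−r₁)t = 6.410, giving a regular 8-gon of that circumradius (area = (8/2)·6.410²·sin(360°/8) = 116.21 mm²); the cone at (11, 15) contributes a regular 8-gon of circumradius 9.438 (interpolated between r1=11.5 and r2=2.5 at t=0.229) (area = (8/2)·9.438²·sin(360°/8) = 251.92 mm²); After the difference (first − rest): starting from the cone (116.21 mm²), the cone at (11, 15) misses the remaining region (no effect) — area = 116.21 mm². Overall, the cross-section is a single solid region. Net area = 116.21 mm².

116.21 mm²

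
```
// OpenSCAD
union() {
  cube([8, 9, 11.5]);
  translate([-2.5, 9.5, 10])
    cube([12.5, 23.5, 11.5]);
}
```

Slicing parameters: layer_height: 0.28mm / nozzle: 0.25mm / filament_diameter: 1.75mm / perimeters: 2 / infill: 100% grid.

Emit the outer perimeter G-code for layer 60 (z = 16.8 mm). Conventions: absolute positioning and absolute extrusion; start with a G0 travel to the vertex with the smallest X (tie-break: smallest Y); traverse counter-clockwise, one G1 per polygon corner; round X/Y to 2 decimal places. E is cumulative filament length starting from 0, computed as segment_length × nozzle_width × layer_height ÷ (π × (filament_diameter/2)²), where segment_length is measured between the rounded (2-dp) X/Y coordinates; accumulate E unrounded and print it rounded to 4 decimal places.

G0 X-2.50 Y9.50 Z16.80
G1 X10.00 Y9.50 E0.3638
G1 X10.00 Y33.00 E1.0477
G1 X-2.50 Y33.00 E1.4115
G1 X-2.50 Y9.50 E2.0954

At z = 16.8 mm: the cube does not reach this height (z outside [0, 11.5]); the 12.5×23.5 cube at (-2.5, 9.5) contributes its full rectangle; Merging all regions: only the 12.5×23.5 cube at (-2.5, 9.5) is present, so the union is just that shape — 1 connected region. The outline is a single polygon with 4 vertices. Extrusion per mm of travel: 0.25 × 0.28 / (π × 0.875²) = 0.029103. Accumulating E over each segment gives final E = 2.0954.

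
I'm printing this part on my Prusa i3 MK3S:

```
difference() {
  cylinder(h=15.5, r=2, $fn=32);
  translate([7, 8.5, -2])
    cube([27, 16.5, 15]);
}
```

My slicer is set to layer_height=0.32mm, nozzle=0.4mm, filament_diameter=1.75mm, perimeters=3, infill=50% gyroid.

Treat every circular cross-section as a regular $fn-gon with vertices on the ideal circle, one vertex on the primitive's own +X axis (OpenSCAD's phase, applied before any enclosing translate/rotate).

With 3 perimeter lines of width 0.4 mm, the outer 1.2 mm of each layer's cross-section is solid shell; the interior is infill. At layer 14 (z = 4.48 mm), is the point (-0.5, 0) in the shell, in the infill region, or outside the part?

At z = 4.48 mm: the r=2 cylinder gives a regular 32-gon of circumradius 2 (constant along its height); the 27×16.5 cube at (7, 8.5) contributes its full rectangle; After the difference (first − rest): starting from the r=2 cylinder, the 27×16.5 cube at (7, 8.5) misses the remaining region (no effect) — 1 connected region. Overall, the cross-section is a single solid region. The nearest boundary edge runs (-1.96, -0.39)→(-2.00, 0.00); distance from the point to it = 1.49 mm. The point is inside the cross-section and 1.49 mm from the nearest boundary — more than the 1.2 mm shell width (3 × 0.4), so it's in the infill interior.

infill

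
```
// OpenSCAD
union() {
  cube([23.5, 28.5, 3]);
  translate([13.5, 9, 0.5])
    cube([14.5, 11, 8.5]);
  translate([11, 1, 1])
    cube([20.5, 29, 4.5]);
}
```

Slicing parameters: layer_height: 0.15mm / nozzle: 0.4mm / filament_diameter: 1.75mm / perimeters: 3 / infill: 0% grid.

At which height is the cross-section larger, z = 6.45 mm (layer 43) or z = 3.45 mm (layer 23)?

Layer 43 (z = 6.45): the cube is absent (z outside [0, 3]); the 14.5×11 cube at (13.5, 9) contributes its full rectangle (area 159.50 mm²); the cube at (11, 1) does not reach this height (z outside [1, 5.5]); Merging all regions: only the 14.5×11 cube at (13.5, 9) is present, so the union is just that shape — area = 159.50 mm². So its area = 159.50 mm². Layer 23 (z = 3.45): the cube is not intersected at this z (z outside [0, 3]); the 14.5×11 cube at (13.5, 9) contributes its full rectangle (area 159.50 mm²); the 20.5×29 cube at (11, 1) contributes its full rectangle (area 594.50 mm²); Taking the union: the 14.5×11 cube at (13.5, 9) lies entirely inside the 20.5×29 cube at (11, 1), so the union is just the 20.5×29 cube at (11, 1) — area = 594.50 mm². So its area = 594.50 mm². Layer 23 is larger (594.50 vs 159.50 mm²).

layer 23 (z = 3.45 mm)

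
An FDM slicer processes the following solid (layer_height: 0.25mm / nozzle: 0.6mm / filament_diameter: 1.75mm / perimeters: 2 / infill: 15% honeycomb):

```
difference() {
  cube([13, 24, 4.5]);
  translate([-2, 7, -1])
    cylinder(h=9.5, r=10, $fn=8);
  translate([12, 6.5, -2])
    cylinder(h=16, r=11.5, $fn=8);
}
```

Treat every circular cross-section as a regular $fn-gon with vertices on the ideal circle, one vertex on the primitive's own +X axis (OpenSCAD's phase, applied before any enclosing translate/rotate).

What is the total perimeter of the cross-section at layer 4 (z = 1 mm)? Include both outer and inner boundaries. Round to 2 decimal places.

41.35 mm

At z = 1 mm: the cube is present — its section is the full 13×24 rectangle (perimeter 74.00 mm); the r=10 cylinder at (-2, 7) gives a regular 8-gon of circumradius 10 (constant along its height) (perimeter = 2·8·10.000·sin(180°/8) = 61.23 mm); the r=11.5 cylinder at (12, 6.5) gives a regular 8-gon of circumradius 11.5 (constant along its height) (perimeter = 2·8·11.500·sin(180°/8) = 70.41 mm); Subtracting the remaining from the first: starting from the 13×24 cube, the r=10 cylinder at (-2, 7) partially overlaps it — only the 97.39 mm² overlap (of its 282.84 mm²) is removed, clipping the outline; the r=11.5 cylinder at (12, 6.5) partially overlaps it — only the 112.54 mm² overlap (of its 374.06 mm²) is removed, clipping the outline — boundary = 41.35 mm. Overall, the cross-section is a single solid region. Total boundary length (outer) = 41.35 mm.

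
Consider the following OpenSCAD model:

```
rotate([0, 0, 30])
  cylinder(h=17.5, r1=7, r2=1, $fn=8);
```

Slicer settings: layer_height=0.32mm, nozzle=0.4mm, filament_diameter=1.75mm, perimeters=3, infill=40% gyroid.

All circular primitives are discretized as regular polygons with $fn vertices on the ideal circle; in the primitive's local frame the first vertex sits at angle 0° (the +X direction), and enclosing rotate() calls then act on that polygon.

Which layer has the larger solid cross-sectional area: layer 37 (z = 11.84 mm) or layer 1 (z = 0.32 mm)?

Layer 37 (z = 11.84): the cone (r1=7→r2=1) has section circumradius 2.941 here — a regular 8-gon (area = (8/2)·2.941²·sin(360°/8) = 24.46 mm²); (whole slice rotated 30° about Z — lengths, areas and connectivity unchanged). So its area = 24.46 mm². Layer 1 (z = 0.32): the cone: at t=0.018 of its height the radius interpolates to r₁+(r₂−r₁)t = 6.890, giving a regular 8-gon of that circumradius (area = (8/2)·6.890²·sin(360°/8) = 134.28 mm²); (rotated 30° about Z; rotation is an isometry so areas/perimeters/island counts are preserved). So its area = 134.28 mm². Layer 1 is larger (134.28 vs 24.46 mm²).

layer 1 (z = 0.32 mm)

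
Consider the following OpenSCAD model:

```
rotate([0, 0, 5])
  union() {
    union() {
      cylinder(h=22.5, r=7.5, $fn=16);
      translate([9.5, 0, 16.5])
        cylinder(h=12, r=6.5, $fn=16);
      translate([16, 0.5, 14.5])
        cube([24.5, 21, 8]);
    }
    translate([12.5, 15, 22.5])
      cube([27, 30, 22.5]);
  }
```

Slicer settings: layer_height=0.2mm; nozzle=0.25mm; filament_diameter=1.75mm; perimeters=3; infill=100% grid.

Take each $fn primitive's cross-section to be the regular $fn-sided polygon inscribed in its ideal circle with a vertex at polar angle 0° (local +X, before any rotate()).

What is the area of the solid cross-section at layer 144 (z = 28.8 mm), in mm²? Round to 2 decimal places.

810.00 mm²

At z = 28.8 mm: the cylinder is not intersected at this z (z outside [0, 22.5]); the cylinder at (9.5, 0) is absent (z outside [16.5, 28.5]); the cube at (16, 0.5) does not reach this height (z outside [14.5, 22.5]); Merging all regions: nothing is present at this height; the cube at (12.5, 15) is present — its section is the full 27×30 rectangle (area 810.00 mm²); Taking the union: only the 27×30 cube at (12.5, 15) is present, so the union is just that shape — area = 810.00 mm²; (whole slice rotated 5° about Z — lengths, areas and connectivity unchanged). Overall, the cross-section is a single solid region. Net area = 810.00 mm².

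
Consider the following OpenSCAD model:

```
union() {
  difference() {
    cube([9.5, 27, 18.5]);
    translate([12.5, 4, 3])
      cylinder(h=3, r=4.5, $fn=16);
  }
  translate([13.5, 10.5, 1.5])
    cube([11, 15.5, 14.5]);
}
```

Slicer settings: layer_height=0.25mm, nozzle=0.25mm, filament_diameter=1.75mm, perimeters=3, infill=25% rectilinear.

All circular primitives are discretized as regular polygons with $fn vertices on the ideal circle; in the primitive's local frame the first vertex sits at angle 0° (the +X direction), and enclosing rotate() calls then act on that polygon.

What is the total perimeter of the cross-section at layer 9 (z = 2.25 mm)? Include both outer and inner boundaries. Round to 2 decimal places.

126.00 mm

At z = 2.25 mm: the cube (footprint 9.5×27) is included at this height (perimeter 73.00 mm); the cylinder at (12.5, 4) is absent (z outside [3, 6]); After the difference (first − rest): none of the subtracted shapes is present at this height, so the 9.5×27 cube is unchanged — boundary = 73.00 mm; the cube at (13.5, 10.5) is present — its section is the full 11×15.5 rectangle (perimeter 53.00 mm); Combining (union): the 2 present regions are separate (no shared area or edge), so areas and boundary lengths simply add and each stays a separate island — boundary = 126.00 mm. Overall, the cross-section has 2 separate islands. Total boundary length (outer) = 126.00 mm.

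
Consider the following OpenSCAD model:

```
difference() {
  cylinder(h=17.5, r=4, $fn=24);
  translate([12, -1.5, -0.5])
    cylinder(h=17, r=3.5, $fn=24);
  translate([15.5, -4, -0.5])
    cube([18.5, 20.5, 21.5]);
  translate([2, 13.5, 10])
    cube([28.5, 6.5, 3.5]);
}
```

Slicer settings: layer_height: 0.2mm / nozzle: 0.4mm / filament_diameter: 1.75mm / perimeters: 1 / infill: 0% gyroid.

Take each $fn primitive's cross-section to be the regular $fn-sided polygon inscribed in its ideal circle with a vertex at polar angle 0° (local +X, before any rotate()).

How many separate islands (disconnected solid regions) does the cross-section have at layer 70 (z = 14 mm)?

At z = 14 mm: the cylinder: section is a regular 24-gon, circumradius r=4; the cylinder at (12, -1.5): section is a regular 24-gon, circumradius r=3.5; the 18.5×20.5 cube at (15.5, -4) contributes its full rectangle; the cube at (2, 13.5) is not intersected at this z (z outside [10, 13.5]); Taking the first minus the rest: starting from the r=4 cylinder, the r=3.5 cylinder at (12, -1.5) misses the remaining region (no effect); the 18.5×20.5 cube at (15.5, -4) misses the remaining region (no effect) — 1 connected region. Overall, the cross-section is a single solid region. Island count = 1.

1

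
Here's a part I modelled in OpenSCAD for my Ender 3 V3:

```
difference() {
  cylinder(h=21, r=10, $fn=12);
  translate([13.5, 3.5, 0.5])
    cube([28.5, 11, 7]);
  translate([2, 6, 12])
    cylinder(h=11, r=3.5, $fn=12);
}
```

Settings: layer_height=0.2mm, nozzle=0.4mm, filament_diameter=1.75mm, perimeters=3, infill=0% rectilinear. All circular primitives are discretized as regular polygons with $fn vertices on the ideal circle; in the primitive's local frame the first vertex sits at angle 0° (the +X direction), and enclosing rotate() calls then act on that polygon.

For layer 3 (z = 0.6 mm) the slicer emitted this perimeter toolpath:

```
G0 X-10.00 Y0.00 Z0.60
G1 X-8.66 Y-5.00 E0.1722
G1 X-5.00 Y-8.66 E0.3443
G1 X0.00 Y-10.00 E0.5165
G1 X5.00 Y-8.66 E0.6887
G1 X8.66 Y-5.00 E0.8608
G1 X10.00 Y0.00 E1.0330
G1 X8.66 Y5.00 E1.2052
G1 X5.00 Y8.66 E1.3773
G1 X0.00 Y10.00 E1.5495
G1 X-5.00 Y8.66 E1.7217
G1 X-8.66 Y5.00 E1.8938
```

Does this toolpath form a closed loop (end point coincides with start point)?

no

Start point (G0): (-10.00, 0.00). End point (last G1): the path does not return to the start — open.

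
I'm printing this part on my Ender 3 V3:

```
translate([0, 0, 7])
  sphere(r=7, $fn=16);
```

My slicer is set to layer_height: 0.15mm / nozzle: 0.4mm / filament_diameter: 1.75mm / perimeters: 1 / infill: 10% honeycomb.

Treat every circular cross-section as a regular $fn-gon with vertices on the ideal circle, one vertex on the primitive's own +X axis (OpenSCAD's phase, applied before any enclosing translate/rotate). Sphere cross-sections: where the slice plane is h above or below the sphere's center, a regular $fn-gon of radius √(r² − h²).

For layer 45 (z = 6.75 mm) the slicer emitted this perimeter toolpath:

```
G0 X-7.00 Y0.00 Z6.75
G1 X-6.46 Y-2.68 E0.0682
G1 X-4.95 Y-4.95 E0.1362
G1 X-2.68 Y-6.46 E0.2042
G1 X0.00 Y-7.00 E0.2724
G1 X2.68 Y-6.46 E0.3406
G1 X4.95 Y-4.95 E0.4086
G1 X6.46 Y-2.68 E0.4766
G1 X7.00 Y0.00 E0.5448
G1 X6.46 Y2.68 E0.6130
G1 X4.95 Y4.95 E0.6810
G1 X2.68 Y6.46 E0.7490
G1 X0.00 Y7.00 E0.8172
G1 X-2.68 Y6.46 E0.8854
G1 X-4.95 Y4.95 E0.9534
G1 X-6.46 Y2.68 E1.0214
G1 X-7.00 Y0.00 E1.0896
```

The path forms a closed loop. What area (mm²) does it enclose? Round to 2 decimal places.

Apply the shoelace formula to the sequence of (X, Y) vertices; enclosed area = 149.88 mm².

149.88 mm²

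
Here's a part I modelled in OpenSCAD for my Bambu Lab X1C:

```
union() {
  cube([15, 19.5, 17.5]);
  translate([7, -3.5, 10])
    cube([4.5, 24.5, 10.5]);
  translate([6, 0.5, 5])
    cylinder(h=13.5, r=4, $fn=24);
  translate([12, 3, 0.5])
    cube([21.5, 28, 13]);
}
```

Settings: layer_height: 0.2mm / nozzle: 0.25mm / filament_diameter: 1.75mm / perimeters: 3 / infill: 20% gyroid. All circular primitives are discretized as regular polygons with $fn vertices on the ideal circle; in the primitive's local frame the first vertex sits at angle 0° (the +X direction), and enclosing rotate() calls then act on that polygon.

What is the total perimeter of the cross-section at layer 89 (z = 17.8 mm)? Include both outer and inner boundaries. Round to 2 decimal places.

At z = 17.8 mm: the cube is absent (z outside [0, 17.5]); the cube at (7, -3.5) is present — its section is the full 4.5×24.5 rectangle (perimeter 58.00 mm); the r=4 cylinder at (6, 0.5) contributes a regular 24-gon of circumradius 4 (perimeter = 2·24·4.000·sin(180°/24) = 25.06 mm); the cube at (12, 3) is not intersected at this z (z outside [0.5, 13.5]); Taking the union: the regions partially overlap (shared area 16.98 mm²), so the edge portions inside another operand are dropped and the merged outline is re-measured after clipping — boundary = 64.81 mm. Overall, the cross-section is a single solid region. Total boundary length (outer) = 64.81 mm.

64.81 mm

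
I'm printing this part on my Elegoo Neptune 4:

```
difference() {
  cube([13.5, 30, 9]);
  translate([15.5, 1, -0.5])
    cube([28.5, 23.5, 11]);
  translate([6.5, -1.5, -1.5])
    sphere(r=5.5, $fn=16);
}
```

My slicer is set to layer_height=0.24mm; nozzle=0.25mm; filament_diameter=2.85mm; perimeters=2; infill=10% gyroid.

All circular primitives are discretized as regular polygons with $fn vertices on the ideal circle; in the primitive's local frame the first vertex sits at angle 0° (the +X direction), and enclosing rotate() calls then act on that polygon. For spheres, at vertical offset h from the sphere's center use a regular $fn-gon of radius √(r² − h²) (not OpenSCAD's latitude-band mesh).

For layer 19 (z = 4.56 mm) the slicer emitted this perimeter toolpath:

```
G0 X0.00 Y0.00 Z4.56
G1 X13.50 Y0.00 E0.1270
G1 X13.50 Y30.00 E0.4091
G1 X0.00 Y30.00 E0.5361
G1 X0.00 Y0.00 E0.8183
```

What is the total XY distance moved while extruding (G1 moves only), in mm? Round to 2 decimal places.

87.00 mm

Sum the Euclidean lengths of each G1 segment: total = 87.00 mm.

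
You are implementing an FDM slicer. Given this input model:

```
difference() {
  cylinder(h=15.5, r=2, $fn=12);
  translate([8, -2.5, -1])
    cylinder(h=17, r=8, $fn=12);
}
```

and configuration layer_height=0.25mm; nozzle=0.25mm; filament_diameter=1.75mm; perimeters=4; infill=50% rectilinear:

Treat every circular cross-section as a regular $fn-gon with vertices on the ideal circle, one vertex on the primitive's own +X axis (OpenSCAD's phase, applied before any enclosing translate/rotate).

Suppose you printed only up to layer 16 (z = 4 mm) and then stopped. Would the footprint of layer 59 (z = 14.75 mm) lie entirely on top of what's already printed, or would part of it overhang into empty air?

entirely on top

Compare the two slices. At z = 4: the r=2 cylinder contributes a regular 12-gon of circumradius 2 (area = (12/2)·2.000²·sin(360°/12) = 12.00 mm²); the cylinder at (8, -2.5): section is a regular 12-gon, circumradius r=8 (area = (12/2)·8.000²·sin(360°/12) = 192.00 mm²); Taking the first minus the rest: starting from the r=2 cylinder (12.00 mm²), the r=8 cylinder at (8, -2.5) partially overlaps it — only the 3.51 mm² overlap (of its 192.00 mm²) is removed, clipping the outline — area = 8.49 mm². At z = 14.75: the r=2 cylinder contributes a regular 12-gon of circumradius 2 (area = (12/2)·2.000²·sin(360°/12) = 12.00 mm²); the r=8 cylinder at (8, -2.5) contributes a regular 12-gon of circumradius 8 (area = (12/2)·8.000²·sin(360°/12) = 192.00 mm²); Taking the first minus the rest: starting from the r=2 cylinder (12.00 mm²), the r=8 cylinder at (8, -2.5) partially overlaps it — only the 3.51 mm² overlap (of its 192.00 mm²) is removed, clipping the outline — area = 8.49 mm². Checking containment: the cross-section at z = 14.75 is a subset of the cross-section at z = 4.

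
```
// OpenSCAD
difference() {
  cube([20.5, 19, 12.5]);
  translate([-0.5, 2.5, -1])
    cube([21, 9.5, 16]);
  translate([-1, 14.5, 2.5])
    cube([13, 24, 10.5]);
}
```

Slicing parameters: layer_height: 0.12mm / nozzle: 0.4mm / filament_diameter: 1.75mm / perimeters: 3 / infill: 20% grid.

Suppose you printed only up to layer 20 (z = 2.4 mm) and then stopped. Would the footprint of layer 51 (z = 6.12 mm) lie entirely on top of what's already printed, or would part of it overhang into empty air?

Compare the two slices. At z = 2.4: the 20.5×19 cube contributes its full rectangle (area 389.50 mm²); the cube at (-0.5, 2.5) is present — its section is the full 21×9.5 rectangle (area 199.50 mm²); the cube at (-1, 14.5) is not intersected at this z (z outside [2.5, 13]); Taking the first minus the rest: starting from the 20.5×19 cube (389.50 mm²), the 21×9.5 cube at (-0.5, 2.5) partially overlaps it — only the 194.75 mm² overlap (of its 199.50 mm²) is removed, clipping the outline — area = 194.75 mm². At z = 6.12: the cube (footprint 20.5×19) is included at this height (area 389.50 mm²); the 21×9.5 cube at (-0.5, 2.5) contributes its full rectangle (area 199.50 mm²); the cube at (-1, 14.5) is present — its section is the full 13×24 rectangle (area 312.00 mm²); Taking the first minus the rest: starting from the 20.5×19 cube (389.50 mm²), the 21×9.5 cube at (-0.5, 2.5) partially overlaps it — only the 194.75 mm² overlap (of its 199.50 mm²) is removed, clipping the outline; the 13×24 cube at (-1, 14.5) partially overlaps it — only the 54.00 mm² overlap (of its 312.00 mm²) is removed, clipping the outline — area = 140.75 mm². Checking containment: the cross-section at z = 6.12 is a subset of the cross-section at z = 2.4.

entirely on top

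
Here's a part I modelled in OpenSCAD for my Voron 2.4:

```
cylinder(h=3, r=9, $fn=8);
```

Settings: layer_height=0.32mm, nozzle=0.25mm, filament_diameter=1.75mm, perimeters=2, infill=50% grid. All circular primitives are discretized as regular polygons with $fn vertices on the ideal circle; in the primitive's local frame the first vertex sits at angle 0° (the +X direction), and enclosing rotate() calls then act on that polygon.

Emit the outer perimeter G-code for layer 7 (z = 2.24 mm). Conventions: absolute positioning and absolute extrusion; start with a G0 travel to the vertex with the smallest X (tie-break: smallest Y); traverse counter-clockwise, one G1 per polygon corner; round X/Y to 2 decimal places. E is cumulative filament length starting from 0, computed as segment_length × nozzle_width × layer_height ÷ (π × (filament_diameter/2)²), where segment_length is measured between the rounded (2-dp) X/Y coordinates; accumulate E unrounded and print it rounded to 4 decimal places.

At z = 2.24 mm: the r=9 cylinder gives a regular 8-gon of circumradius 9 (constant along its height). The outline is a single polygon with 8 vertices. Extrusion per mm of travel: 0.25 × 0.32 / (π × 0.875²) = 0.033260. Accumulating E over each segment gives final E = 1.8323.

G0 X-9.00 Y0.00 Z2.24
G1 X-6.36 Y-6.36 E0.2290
G1 X0.00 Y-9.00 E0.4581
G1 X6.36 Y-6.36 E0.6871
G1 X9.00 Y0.00 E0.9161
G1 X6.36 Y6.36 E1.1452
G1 X0.00 Y9.00 E1.3742
G1 X-6.36 Y6.36 E1.6032
G1 X-9.00 Y0.00 E1.8323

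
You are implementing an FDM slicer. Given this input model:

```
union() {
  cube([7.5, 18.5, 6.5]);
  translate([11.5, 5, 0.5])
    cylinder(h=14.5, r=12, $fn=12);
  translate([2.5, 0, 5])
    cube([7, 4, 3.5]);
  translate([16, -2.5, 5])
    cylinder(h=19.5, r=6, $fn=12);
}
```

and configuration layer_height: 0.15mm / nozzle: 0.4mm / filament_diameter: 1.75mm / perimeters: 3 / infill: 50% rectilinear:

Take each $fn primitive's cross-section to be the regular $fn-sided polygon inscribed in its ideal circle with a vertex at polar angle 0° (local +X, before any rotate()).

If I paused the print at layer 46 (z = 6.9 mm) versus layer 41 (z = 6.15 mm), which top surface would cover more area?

layer 41 (z = 6.15 mm)

Layer 46 (z = 6.9): the cube is not intersected at this z (z outside [0, 6.5]); the cylinder at (11.5, 5): section is a regular 12-gon, circumradius r=12 (area = (12/2)·12.000²·sin(360°/12) = 432.00 mm²); the 7×4 cube at (2.5, 0) contributes its full rectangle (area 28.00 mm²); the r=6 cylinder at (16, -2.5) contributes a regular 12-gon of circumradius 6 (area = (12/2)·6.000²·sin(360°/12) = 108.00 mm²); Taking the union: the regions partially overlap — summed areas 568.00 mm² minus the doubly-counted overlap 110.62 mm² gives 457.38 mm² — area = 457.38 mm². So its area = 457.38 mm². Layer 41 (z = 6.15): the 7.5×18.5 cube contributes its full rectangle (area 138.75 mm²); the cylinder at (11.5, 5): section is a regular 12-gon, circumradius r=12 (area = (12/2)·12.000²·sin(360°/12) = 432.00 mm²); the cube at (2.5, 0) (footprint 7×4) is included at this height (area 28.00 mm²); the r=6 cylinder at (16, -2.5) contributes a regular 12-gon of circumradius 6 (area = (12/2)·6.000²·sin(360°/12) = 108.00 mm²); Combining (union): the regions partially overlap — summed areas 706.75 mm² minus the doubly-counted overlap 208.48 mm² gives 498.27 mm² — area = 498.27 mm². So its area = 498.27 mm². Layer 41 is larger (498.27 vs 457.38 mm²).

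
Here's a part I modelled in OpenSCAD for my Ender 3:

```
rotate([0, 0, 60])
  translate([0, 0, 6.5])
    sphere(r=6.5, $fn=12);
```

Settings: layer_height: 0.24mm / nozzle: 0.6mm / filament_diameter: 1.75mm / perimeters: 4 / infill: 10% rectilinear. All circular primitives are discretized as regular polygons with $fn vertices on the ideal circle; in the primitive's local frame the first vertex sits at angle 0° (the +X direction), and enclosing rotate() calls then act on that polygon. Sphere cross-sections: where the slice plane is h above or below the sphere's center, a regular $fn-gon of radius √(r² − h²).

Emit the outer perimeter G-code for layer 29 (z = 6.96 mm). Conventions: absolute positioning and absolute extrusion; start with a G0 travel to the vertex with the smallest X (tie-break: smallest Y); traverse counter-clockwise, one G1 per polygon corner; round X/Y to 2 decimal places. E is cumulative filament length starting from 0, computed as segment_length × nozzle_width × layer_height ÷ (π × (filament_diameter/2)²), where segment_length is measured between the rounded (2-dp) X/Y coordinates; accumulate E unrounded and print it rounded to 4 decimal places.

At z = 6.96 mm: the r=6.5 sphere contributes a regular 12-gon of circumradius √(6.5²−0.46²) = 6.484; (rotated 60° about Z; rotation is an isometry so areas/perimeters/island counts are preserved). The outline is a single polygon with 12 vertices. Extrusion per mm of travel: 0.6 × 0.24 / (π × 0.875²) = 0.059868. Accumulating E over each segment gives final E = 2.4115.

G0 X-6.48 Y0.00 Z6.96
G1 X-5.62 Y-3.24 E0.2007
G1 X-3.24 Y-5.62 E0.4022
G1 X0.00 Y-6.48 E0.6029
G1 X3.24 Y-5.62 E0.8036
G1 X5.62 Y-3.24 E1.0051
G1 X6.48 Y0.00 E1.2058
G1 X5.62 Y3.24 E1.4065
G1 X3.24 Y5.62 E1.6080
G1 X0.00 Y6.48 E1.8087
G1 X-3.24 Y5.62 E2.0093
G1 X-5.62 Y3.24 E2.2109
G1 X-6.48 Y0.00 E2.4115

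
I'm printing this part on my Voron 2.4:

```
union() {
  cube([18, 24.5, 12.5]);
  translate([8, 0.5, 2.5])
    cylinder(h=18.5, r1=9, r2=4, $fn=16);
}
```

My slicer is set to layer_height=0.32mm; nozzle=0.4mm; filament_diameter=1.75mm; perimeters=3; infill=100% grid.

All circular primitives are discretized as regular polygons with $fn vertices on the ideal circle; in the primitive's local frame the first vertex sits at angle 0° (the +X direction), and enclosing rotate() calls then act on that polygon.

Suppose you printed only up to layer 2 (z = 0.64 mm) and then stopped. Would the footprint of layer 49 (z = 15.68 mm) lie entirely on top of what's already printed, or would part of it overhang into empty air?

Compare the two slices. At z = 0.64: the cube is present — its section is the full 18×24.5 rectangle (area 441.00 mm²); the cone at (8, 0.5) is absent (z outside [2.5, 21]); Taking the union: only the 18×24.5 cube is present, so the union is just that shape — area = 441.00 mm². At z = 15.68: the cube does not reach this height (z outside [0, 12.5]); the cone at (8, 0.5) (r1=9→r2=4) has section circumradius 5.438 here — a regular 16-gon (area = (16/2)·5.438²·sin(360°/16) = 90.53 mm²); Merging all regions: only the cone at (8, 0.5) is present, so the union is just that shape — area = 90.53 mm². Checking containment: at z = 15.68 the cross-section extends beyond the z = 0.64 cross-section by about 39.88 mm².

part overhangs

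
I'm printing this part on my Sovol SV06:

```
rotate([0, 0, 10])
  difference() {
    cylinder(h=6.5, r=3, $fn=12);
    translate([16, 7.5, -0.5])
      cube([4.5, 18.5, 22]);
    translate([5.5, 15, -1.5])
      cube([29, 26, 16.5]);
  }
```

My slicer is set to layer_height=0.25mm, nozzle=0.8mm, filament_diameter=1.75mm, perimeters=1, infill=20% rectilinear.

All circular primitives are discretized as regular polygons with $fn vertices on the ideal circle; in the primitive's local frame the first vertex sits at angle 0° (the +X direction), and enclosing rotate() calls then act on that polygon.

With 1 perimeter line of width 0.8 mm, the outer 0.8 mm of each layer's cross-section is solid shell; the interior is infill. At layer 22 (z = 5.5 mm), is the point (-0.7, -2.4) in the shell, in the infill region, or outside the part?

shell

At z = 5.5 mm: the r=3 cylinder gives a regular 12-gon of circumradius 3 (constant along its height); the cube at (16, 7.5) (footprint 4.5×18.5) is included at this height; the 29×26 cube at (5.5, 15) contributes its full rectangle; After the difference (first − rest): starting from the r=3 cylinder, the 4.5×18.5 cube at (16, 7.5) misses the remaining region (no effect); the 29×26 cube at (5.5, 15) misses the remaining region (no effect) — 1 connected region; (rotated 10° about Z; rotation is an isometry so areas/perimeters/island counts are preserved). Overall, the cross-section is a single solid region. Undo the 10° rotation: the query point maps to (-1.106, -2.242) in the un-rotated model frame. The nearest boundary edge runs (-0.00, -3.00)→(-1.50, -2.60); distance from the point to it = 0.45 mm. The point is inside the cross-section, 0.45 mm from the nearest boundary — within the 0.8 mm shell band (1 × 0.8).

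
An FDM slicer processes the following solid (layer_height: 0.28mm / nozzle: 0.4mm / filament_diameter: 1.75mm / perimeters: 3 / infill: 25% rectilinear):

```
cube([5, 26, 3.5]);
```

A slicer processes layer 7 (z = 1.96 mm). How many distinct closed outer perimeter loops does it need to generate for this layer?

1

At z = 1.96 mm: the cube is present — its section is the full 5×26 rectangle. The result has 1 disconnected region.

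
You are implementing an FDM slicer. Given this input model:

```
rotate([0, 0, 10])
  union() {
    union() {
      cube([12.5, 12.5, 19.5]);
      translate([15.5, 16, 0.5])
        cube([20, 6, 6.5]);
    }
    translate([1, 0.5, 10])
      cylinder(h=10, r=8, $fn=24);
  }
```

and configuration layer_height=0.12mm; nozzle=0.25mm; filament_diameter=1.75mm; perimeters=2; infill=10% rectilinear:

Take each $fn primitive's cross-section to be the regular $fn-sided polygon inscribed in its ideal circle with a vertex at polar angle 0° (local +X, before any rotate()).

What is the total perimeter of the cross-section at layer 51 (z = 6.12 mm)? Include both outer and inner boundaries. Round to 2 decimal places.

At z = 6.12 mm: the 12.5×12.5 cube contributes its full rectangle (perimeter 50.00 mm); the cube at (15.5, 16) (footprint 20×6) is included at this height (perimeter 52.00 mm); Combining (union): the 2 present regions are separate (no shared area or edge), so areas and boundary lengths simply add and each stays a separate island — boundary = 102.00 mm; the cylinder at (1, 0.5) is not intersected at this z (z outside [10, 20]); Taking the union: only the result so far is present, so the union is just that shape — boundary = 102.00 mm; (whole slice rotated 10° about Z — lengths, areas and connectivity unchanged). Overall, the cross-section has 2 separate islands. Total boundary length (outer) = 102.00 mm.

102.00 mm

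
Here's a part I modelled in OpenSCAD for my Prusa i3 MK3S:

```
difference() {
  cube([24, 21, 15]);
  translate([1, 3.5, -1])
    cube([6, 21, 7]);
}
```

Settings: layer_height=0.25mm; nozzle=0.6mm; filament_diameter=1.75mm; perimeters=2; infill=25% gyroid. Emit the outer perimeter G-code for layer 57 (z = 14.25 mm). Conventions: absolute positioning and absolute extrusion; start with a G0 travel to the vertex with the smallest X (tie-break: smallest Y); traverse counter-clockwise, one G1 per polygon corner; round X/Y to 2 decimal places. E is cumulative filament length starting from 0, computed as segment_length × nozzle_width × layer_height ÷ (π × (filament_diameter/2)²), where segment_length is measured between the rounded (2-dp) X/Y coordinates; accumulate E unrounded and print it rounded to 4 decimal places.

G0 X0.00 Y0.00 Z14.25
G1 X24.00 Y0.00 E1.4967
G1 X24.00 Y21.00 E2.8063
G1 X0.00 Y21.00 E4.3030
G1 X0.00 Y0.00 E5.6126

At z = 14.25 mm: the cube (footprint 24×21) is included at this height; the cube at (1, 3.5) is not intersected at this z (z outside [-1, 6]); After the difference (first − rest): none of the subtracted shapes is present at this height, so the 24×21 cube is unchanged — 1 connected region. The outline is a single polygon with 4 vertices. Extrusion per mm of travel: 0.6 × 0.25 / (π × 0.875²) = 0.062363. Accumulating E over each segment gives final E = 5.6126.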